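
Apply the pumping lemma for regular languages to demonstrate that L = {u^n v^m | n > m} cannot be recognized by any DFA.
Assume L is regular with pumping length p. Idea: pumping down the u-block drops the u-count to at most the v-count.
Choose s = u^(p+1) v^p ∈ L (|s| = 2p+1 ≥ p). By the pumping lemma, s = xyz with |xy| ≤ p, |y| > 0, so y = u^k with k ≥ 1. Take i = 0: xz = u^(p+1−k) v^p. Since k ≥ 1, p+1−k ≤ p, so the number of u's is no longer strictly greater than the number of v's, hence xz ∉ L.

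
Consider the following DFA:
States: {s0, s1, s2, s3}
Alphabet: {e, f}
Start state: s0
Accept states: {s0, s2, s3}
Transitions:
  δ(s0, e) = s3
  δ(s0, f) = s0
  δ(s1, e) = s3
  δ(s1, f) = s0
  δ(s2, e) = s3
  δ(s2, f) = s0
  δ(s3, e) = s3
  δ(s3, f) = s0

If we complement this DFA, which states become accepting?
Complement accept states = All states \ Original accept states
= {s0, s1, s2, s3} \ {s0, s2, s3}
{s1}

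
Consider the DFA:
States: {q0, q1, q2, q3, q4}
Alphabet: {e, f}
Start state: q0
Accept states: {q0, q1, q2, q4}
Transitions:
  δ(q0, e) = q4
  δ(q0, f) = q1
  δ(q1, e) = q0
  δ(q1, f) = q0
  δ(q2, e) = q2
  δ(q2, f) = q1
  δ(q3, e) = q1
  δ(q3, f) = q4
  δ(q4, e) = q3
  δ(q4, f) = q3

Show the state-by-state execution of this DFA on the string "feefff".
read 'f': q0 → q1
  read 'e': q1 → q0
  read 'e': q0 → q4
  read 'f': q4 → q3
  read 'f': q3 → q4
  read 'f': q4 → q3
q0 -> q1 -> q0 -> q4 -> q3 -> q4 -> q3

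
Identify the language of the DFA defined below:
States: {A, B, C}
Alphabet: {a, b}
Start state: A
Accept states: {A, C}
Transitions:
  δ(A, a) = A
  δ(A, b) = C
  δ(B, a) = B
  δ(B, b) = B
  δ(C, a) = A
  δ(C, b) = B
Testing a few strings:
  'abaa' → accept
  'aaa' → accept
  'abba' → reject
  'b' → accept
State roles: A=last symbol not b (ok); B=saw bb (dead); C=last symbol b (ok)
All strings over {a,b} with no two consecutive b's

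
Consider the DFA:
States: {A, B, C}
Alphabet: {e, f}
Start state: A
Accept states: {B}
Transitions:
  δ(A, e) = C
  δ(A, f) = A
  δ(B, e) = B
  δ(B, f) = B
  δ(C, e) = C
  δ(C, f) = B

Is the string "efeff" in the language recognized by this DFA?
Processing string "efeff":
  A --e--> C
  C --f--> B
  B --e--> B
  B --f--> B
  B --f--> B
Final state: B
Accept states: {B}
Yes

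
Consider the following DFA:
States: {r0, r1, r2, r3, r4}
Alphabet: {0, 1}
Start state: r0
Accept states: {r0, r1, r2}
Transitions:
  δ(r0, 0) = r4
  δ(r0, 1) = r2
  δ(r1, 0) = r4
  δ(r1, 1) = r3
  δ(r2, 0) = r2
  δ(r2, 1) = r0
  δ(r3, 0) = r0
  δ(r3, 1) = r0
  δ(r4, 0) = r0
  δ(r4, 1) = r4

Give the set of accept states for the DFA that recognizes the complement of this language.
Complement accept states = All states \ Original accept states
= {r0, r1, r2, r3, r4} \ {r0, r1, r2}
{r3, r4}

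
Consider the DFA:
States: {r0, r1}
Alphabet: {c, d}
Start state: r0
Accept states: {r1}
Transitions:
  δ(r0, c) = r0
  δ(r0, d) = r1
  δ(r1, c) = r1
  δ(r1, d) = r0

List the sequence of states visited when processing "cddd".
read 'c': r0 → r0
  read 'd': r0 → r1
  read 'd': r1 → r0
  read 'd': r0 → r1
r0 -> r0 -> r1 -> r0 -> r1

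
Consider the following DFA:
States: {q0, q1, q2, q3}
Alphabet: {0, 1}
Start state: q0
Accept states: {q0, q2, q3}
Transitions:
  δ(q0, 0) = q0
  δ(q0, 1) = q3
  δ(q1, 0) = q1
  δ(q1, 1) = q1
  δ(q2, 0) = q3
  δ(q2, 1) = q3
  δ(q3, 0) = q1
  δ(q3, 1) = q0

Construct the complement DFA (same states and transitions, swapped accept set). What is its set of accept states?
Complement accept states = All states \ Original accept states
= {q0, q1, q2, q3} \ {q0, q2, q3}
{q1}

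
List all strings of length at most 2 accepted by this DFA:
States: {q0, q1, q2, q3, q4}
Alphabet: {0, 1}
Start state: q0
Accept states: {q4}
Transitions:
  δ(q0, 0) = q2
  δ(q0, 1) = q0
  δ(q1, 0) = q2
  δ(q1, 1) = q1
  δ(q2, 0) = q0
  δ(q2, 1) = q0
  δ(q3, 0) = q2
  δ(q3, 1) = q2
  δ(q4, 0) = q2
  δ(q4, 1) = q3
None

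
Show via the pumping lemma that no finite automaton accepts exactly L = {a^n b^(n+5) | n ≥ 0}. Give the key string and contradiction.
Assume L is regular with pumping length p. Idea: pumping the a-block breaks the fixed offset of 5.
Choose s = a^p b^(p+5) ∈ L. By the pumping lemma, s = xyz with |xy| ≤ p, |y| > 0, so y = a^k with k ≥ 1. Then xy²z = a^(p+k) b^(p+5). For this to be in L we would need p+5 = (p+k)+5, i.e. k = 0, contradicting k ≥ 1. So xy²z ∉ L.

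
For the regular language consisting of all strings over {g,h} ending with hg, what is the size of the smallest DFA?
By Myhill–Nerode, count the distinguishable equivalence classes: 3 classes — one per longest suffix of the input that is a prefix of 'hg' (lengths 0 through 2); only the length-2 class is accepting.
3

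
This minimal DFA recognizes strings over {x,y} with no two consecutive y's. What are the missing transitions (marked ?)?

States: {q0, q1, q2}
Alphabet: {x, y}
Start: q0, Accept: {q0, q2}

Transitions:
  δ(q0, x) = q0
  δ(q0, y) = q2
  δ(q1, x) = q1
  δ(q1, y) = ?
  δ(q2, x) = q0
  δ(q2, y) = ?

From the language and accept set, identify what each state tracks — q0: last symbol not y (ok); q1: saw yy (dead); q2: last symbol y (ok).
Each missing δ(q, a) is the state matching the new tracked value after reading a.
δ(q1, y) = q1; δ(q2, y) = q1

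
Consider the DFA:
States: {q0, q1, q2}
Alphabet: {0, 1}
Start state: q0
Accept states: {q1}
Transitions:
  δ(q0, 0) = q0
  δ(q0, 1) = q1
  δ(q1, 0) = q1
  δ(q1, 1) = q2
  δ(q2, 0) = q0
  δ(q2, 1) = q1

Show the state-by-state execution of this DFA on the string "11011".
read '1': q0 → q1
  read '1': q1 → q2
  read '0': q2 → q0
  read '1': q0 → q1
  read '1': q1 → q2
q0 -> q1 -> q2 -> q0 -> q1 -> q2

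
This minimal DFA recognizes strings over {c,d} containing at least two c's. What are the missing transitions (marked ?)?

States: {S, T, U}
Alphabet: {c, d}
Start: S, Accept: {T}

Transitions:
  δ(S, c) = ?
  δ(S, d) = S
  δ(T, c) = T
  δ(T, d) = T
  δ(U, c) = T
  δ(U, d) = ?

From the language and accept set, identify what each state tracks — S: zero c's seen; T: ≥ two c's seen; U: one c seen.
Each missing δ(q, a) is the state matching the new tracked value after reading a.
δ(S, c) = U; δ(U, d) = U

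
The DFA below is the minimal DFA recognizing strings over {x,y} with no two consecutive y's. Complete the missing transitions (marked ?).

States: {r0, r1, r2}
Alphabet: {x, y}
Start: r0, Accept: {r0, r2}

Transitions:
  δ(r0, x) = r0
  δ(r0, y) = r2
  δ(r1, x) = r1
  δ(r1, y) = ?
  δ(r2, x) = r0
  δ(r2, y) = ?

From the language and accept set, identify what each state tracks — r0: last symbol not y (ok); r1: saw yy (dead); r2: last symbol y (ok).
Each missing δ(q, a) is the state matching the new tracked value after reading a.
δ(r1, y) = r1; δ(r2, y) = r1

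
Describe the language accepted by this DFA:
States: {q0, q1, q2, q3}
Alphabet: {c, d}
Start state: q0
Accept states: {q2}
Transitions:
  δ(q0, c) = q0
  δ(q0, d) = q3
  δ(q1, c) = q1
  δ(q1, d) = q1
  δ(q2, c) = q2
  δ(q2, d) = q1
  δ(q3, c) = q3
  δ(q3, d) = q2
Testing a few strings:
  'ddd' → reject
  'dcc' → reject
  'dcdd' → reject
  'c' → reject
State roles: q0=zero d's; q1=≥ three d's (dead); q2=two d's; q3=one d
All strings over {c,d} containing exactly two d's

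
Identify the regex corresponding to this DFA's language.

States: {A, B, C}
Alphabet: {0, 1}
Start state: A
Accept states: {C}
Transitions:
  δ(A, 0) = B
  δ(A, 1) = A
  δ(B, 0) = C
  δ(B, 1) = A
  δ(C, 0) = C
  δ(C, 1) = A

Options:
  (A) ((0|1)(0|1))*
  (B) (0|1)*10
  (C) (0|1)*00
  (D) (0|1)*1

Check each option against the DFA on short strings; one disagreement eliminates an option:
  (A) ((0|1)(0|1))*: on ε the DFA stays in A and rejects (A ∉ Accept), but the regex matches it → eliminate
  (B) (0|1)*10: on '00' the DFA goes A → B → C and accepts (C ∈ Accept), but the regex does not match it → eliminate
  (C) (0|1)*00: agrees with the DFA on every string of length ≤ 6
  (D) (0|1)*1: on '1' the DFA goes A → A and rejects (A ∉ Accept), but the regex matches it → eliminate
Only (C) is consistent with the DFA.
(C) (0|1)*00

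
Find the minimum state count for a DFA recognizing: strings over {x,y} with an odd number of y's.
By Myhill–Nerode, count the distinguishable equivalence classes: two classes — parity of the count of y's.
2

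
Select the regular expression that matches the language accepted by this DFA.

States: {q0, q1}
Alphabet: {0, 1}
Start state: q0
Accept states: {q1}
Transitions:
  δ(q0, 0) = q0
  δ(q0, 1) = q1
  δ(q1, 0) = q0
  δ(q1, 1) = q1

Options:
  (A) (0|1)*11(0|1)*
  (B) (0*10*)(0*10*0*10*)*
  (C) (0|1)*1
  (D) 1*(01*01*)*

Check each option against the DFA on short strings; one disagreement eliminates an option:
  (A) (0|1)*11(0|1)*: on '1' the DFA goes q0 → q1 and accepts (q1 ∈ Accept), but the regex does not match it → eliminate
  (B) (0*10*)(0*10*0*10*)*: on '10' the DFA goes q0 → q1 → q0 and rejects (q0 ∉ Accept), but the regex matches it → eliminate
  (C) (0|1)*1: agrees with the DFA on every string of length ≤ 6
  (D) 1*(01*01*)*: on ε the DFA stays in q0 and rejects (q0 ∉ Accept), but the regex matches it → eliminate
Only (C) is consistent with the DFA.
(C) (0|1)*1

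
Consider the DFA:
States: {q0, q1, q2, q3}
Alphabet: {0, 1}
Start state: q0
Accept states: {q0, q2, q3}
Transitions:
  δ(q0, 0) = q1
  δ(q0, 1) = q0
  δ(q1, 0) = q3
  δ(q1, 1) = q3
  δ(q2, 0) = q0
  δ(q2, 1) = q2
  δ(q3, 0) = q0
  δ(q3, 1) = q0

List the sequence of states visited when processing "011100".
read '0': q0 → q1
  read '1': q1 → q3
  read '1': q3 → q0
  read '1': q0 → q0
  read '0': q0 → q1
  read '0': q1 → q3
q0 -> q1 -> q3 -> q0 -> q0 -> q1 -> q3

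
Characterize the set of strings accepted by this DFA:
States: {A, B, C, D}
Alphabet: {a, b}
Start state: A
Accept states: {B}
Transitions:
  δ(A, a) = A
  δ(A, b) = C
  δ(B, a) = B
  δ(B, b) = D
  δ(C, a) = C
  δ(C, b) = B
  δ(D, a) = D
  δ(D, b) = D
Testing a few strings:
  'a' → reject
  'abb' → accept
  'aa' → reject
  'aba' → reject
State roles: A=zero b's; B=two b's; C=one b; D=≥ three b's (dead)
All strings over {a,b} containing exactly two b's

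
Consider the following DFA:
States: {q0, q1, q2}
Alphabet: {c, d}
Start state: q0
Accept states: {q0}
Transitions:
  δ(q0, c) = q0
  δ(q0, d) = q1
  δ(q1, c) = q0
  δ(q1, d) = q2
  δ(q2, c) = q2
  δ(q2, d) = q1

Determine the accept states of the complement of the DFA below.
Complement accept states = All states \ Original accept states
= {q0, q1, q2} \ {q0}
{q1, q2}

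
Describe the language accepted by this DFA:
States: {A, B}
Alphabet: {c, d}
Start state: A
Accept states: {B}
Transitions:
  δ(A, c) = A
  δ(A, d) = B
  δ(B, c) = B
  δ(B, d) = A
Testing a few strings:
  'c' → reject
  'cdc' → accept
  'd' → accept
  'cdd' → reject
State roles: A=even number of d's so far; B=odd number of d's so far
All strings over {c,d} with an odd number of d's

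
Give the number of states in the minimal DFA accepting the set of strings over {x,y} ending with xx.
By Myhill–Nerode, count the distinguishable equivalence classes: three classes — 0, 1, or ≥2 trailing x's.
3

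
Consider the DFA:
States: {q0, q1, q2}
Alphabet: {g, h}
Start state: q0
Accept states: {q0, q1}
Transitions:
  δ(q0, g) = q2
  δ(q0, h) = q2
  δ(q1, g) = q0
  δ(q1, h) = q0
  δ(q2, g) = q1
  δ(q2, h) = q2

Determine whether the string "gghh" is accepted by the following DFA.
Processing string "gghh":
  q0 --g--> q2
  q2 --g--> q1
  q1 --h--> q0
  q0 --h--> q2
Final state: q2
Accept states: {q0, q1}
No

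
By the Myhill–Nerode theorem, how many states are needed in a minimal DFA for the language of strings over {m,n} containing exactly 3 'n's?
By Myhill–Nerode, count the distinguishable equivalence classes: 5 classes — having seen 0, 1, …, 3, or >3 copies of 'n'; the count-3 class is the only accepting one and >3 is dead.
5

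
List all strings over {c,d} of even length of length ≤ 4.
ε, cc, cd, dc, dd, cccc, cccd, ccdc, ccdd, cdcc, cdcd, cddc, cddd, dccc, dccd, dcdc, dcdd, ddcc, ddcd, dddc, dddd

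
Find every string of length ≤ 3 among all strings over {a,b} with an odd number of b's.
b, ab, ba, aab, aba, baa, bbb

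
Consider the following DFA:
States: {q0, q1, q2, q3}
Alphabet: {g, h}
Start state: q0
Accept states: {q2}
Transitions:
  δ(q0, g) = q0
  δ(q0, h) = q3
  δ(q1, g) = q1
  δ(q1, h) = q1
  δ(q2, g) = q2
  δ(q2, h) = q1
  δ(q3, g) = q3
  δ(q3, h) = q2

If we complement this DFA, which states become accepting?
Complement accept states = All states \ Original accept states
= {q0, q1, q2, q3} \ {q2}
{q0, q1, q3}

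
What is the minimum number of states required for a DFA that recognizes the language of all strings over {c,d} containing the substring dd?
By Myhill–Nerode, count the distinguishable equivalence classes: three classes — no progress / one trailing d / dd seen.
3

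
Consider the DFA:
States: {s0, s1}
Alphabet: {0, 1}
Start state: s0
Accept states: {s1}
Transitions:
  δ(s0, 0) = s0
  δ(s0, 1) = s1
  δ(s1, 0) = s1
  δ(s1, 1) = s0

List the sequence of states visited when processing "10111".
read '1': s0 → s1
  read '0': s1 → s1
  read '1': s1 → s0
  read '1': s0 → s1
  read '1': s1 → s0
s0 -> s1 -> s1 -> s0 -> s1 -> s0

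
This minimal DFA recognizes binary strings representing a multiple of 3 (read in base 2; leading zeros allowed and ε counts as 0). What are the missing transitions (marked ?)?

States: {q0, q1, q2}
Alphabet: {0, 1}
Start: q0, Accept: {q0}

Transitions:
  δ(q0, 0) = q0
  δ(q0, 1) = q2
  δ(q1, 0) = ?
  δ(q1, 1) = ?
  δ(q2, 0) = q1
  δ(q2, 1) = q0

From the language and accept set, identify what each state tracks — q0: value ≡ 0 (mod 3); q1: value ≡ 2 (mod 3); q2: value ≡ 1 (mod 3).
Each missing δ(q, a) is the state matching the new tracked value after reading a.
δ(q1, 0) = q2; δ(q1, 1) = q1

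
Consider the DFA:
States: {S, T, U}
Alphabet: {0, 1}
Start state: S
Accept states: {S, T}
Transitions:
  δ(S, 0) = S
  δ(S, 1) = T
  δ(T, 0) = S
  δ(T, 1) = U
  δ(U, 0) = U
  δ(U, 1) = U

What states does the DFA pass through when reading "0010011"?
read '0': S → S
  read '0': S → S
  read '1': S → T
  read '0': T → S
  read '0': S → S
  read '1': S → T
  read '1': T → U
S -> S -> S -> T -> S -> S -> T -> U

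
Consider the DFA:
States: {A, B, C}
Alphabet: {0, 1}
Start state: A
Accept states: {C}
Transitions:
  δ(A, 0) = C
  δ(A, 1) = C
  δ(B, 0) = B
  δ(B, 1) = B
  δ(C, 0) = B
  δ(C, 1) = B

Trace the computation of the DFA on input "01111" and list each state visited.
read '0': A → C
  read '1': C → B
  read '1': B → B
  read '1': B → B
  read '1': B → B
A -> C -> B -> B -> B -> B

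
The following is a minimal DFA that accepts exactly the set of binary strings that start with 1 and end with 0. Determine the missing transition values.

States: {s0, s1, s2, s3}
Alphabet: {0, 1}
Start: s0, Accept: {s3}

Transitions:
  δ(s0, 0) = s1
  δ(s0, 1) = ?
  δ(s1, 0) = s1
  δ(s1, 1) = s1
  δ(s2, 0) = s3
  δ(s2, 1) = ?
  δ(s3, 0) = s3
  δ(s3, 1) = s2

From the language and accept set, identify what each state tracks — s0: no input read; s1: started with 0 (dead); s2: started with 1, last symbol 1; s3: started with 1, last symbol 0.
Each missing δ(q, a) is the state matching the new tracked value after reading a.
δ(s0, 1) = s2; δ(s2, 1) = s2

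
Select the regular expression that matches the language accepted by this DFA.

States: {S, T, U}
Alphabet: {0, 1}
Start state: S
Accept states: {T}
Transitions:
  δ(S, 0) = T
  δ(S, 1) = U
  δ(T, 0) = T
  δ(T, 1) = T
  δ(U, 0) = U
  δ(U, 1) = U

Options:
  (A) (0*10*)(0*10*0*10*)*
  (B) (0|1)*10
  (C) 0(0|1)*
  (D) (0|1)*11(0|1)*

Check each option against the DFA on short strings; one disagreement eliminates an option:
  (A) (0*10*)(0*10*0*10*)*: on '0' the DFA goes S → T and accepts (T ∈ Accept), but the regex does not match it → eliminate
  (B) (0|1)*10: on '0' the DFA goes S → T and accepts (T ∈ Accept), but the regex does not match it → eliminate
  (C) 0(0|1)*: agrees with the DFA on every string of length ≤ 6
  (D) (0|1)*11(0|1)*: on '0' the DFA goes S → T and accepts (T ∈ Accept), but the regex does not match it → eliminate
Only (C) is consistent with the DFA.
(C) 0(0|1)*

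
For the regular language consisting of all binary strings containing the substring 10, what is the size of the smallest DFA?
By Myhill–Nerode, count the distinguishable equivalence classes: 3 classes — one per longest suffix of the input that is a prefix of '10' (lengths 0 through 1), plus an absorbing 'already seen 10' class.
3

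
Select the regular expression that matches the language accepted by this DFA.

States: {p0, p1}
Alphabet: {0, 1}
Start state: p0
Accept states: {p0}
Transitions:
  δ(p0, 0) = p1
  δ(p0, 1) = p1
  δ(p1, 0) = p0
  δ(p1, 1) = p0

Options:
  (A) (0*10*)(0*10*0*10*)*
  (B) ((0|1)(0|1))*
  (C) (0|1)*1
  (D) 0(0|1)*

Check each option against the DFA on short strings; one disagreement eliminates an option:
  (A) (0*10*)(0*10*0*10*)*: on ε the DFA stays in p0 and accepts (p0 ∈ Accept), but the regex does not match it → eliminate
  (B) ((0|1)(0|1))*: agrees with the DFA on every string of length ≤ 6
  (C) (0|1)*1: on ε the DFA stays in p0 and accepts (p0 ∈ Accept), but the regex does not match it → eliminate
  (D) 0(0|1)*: on ε the DFA stays in p0 and accepts (p0 ∈ Accept), but the regex does not match it → eliminate
Only (B) is consistent with the DFA.
(B) ((0|1)(0|1))*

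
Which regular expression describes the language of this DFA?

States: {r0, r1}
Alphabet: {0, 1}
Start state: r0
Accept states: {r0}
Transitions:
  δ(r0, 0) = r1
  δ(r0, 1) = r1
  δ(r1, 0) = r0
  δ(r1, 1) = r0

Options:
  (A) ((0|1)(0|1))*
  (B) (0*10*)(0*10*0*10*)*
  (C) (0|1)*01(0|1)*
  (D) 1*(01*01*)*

Check each option against the DFA on short strings; one disagreement eliminates an option:
  (A) ((0|1)(0|1))*: agrees with the DFA on every string of length ≤ 6
  (B) (0*10*)(0*10*0*10*)*: on ε the DFA stays in r0 and accepts (r0 ∈ Accept), but the regex does not match it → eliminate
  (C) (0|1)*01(0|1)*: on ε the DFA stays in r0 and accepts (r0 ∈ Accept), but the regex does not match it → eliminate
  (D) 1*(01*01*)*: on '1' the DFA goes r0 → r1 and rejects (r1 ∉ Accept), but the regex matches it → eliminate
Only (A) is consistent with the DFA.
(A) ((0|1)(0|1))*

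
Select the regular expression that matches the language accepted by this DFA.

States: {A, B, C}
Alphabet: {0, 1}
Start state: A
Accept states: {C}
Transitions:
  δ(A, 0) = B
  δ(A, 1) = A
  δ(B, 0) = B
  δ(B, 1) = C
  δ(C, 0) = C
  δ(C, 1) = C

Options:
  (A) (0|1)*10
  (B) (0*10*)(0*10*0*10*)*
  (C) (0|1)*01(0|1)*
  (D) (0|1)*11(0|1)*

Check each option against the DFA on short strings; one disagreement eliminates an option:
  (A) (0|1)*10: on '01' the DFA goes A → B → C and accepts (C ∈ Accept), but the regex does not match it → eliminate
  (B) (0*10*)(0*10*0*10*)*: on '1' the DFA goes A → A and rejects (A ∉ Accept), but the regex matches it → eliminate
  (C) (0|1)*01(0|1)*: agrees with the DFA on every string of length ≤ 6
  (D) (0|1)*11(0|1)*: on '01' the DFA goes A → B → C and accepts (C ∈ Accept), but the regex does not match it → eliminate
Only (C) is consistent with the DFA.
(C) (0|1)*01(0|1)*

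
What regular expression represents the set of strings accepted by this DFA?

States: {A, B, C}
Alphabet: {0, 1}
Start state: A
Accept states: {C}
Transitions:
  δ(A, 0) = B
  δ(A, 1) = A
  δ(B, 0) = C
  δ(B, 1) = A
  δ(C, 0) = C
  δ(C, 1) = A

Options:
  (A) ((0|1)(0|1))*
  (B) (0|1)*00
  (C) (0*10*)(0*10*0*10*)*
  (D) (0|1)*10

Check each option against the DFA on short strings; one disagreement eliminates an option:
  (A) ((0|1)(0|1))*: on ε the DFA stays in A and rejects (A ∉ Accept), but the regex matches it → eliminate
  (B) (0|1)*00: agrees with the DFA on every string of length ≤ 6
  (C) (0*10*)(0*10*0*10*)*: on '1' the DFA goes A → A and rejects (A ∉ Accept), but the regex matches it → eliminate
  (D) (0|1)*10: on '00' the DFA goes A → B → C and accepts (C ∈ Accept), but the regex does not match it → eliminate
Only (B) is consistent with the DFA.
(B) (0|1)*00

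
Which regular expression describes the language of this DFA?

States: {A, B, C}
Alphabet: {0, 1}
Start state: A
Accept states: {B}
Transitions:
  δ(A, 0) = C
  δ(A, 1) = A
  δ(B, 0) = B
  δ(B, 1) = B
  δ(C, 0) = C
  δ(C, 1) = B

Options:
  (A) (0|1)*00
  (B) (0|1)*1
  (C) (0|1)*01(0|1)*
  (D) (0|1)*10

Check each option against the DFA on short strings; one disagreement eliminates an option:
  (A) (0|1)*00: on '00' the DFA goes A → C → C and rejects (C ∉ Accept), but the regex matches it → eliminate
  (B) (0|1)*1: on '1' the DFA goes A → A and rejects (A ∉ Accept), but the regex matches it → eliminate
  (C) (0|1)*01(0|1)*: agrees with the DFA on every string of length ≤ 6
  (D) (0|1)*10: on '01' the DFA goes A → C → B and accepts (B ∈ Accept), but the regex does not match it → eliminate
Only (C) is consistent with the DFA.
(C) (0|1)*01(0|1)*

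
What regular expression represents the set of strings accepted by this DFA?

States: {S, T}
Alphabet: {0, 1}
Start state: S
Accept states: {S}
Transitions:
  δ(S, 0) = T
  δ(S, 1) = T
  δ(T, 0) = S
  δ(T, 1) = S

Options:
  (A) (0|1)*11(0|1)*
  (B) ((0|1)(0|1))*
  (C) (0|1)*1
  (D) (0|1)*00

Check each option against the DFA on short strings; one disagreement eliminates an option:
  (A) (0|1)*11(0|1)*: on ε the DFA stays in S and accepts (S ∈ Accept), but the regex does not match it → eliminate
  (B) ((0|1)(0|1))*: agrees with the DFA on every string of length ≤ 6
  (C) (0|1)*1: on ε the DFA stays in S and accepts (S ∈ Accept), but the regex does not match it → eliminate
  (D) (0|1)*00: on ε the DFA stays in S and accepts (S ∈ Accept), but the regex does not match it → eliminate
Only (B) is consistent with the DFA.
(B) ((0|1)(0|1))*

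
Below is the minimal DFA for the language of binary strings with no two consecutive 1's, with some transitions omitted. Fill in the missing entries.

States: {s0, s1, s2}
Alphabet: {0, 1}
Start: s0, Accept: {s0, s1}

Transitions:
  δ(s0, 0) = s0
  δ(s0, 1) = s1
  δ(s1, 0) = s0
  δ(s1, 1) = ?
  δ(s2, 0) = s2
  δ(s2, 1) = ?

From the language and accept set, identify what each state tracks — s0: last symbol not 1 (ok); s1: last symbol 1 (ok); s2: saw 11 (dead).
Each missing δ(q, a) is the state matching the new tracked value after reading a.
δ(s1, 1) = s2; δ(s2, 1) = s2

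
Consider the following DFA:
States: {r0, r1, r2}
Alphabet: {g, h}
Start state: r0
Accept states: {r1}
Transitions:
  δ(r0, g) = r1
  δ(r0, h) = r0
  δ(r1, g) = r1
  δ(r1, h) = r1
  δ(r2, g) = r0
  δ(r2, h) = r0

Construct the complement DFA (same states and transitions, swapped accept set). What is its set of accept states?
Complement accept states = All states \ Original accept states
= {r0, r1, r2} \ {r1}
{r0, r2}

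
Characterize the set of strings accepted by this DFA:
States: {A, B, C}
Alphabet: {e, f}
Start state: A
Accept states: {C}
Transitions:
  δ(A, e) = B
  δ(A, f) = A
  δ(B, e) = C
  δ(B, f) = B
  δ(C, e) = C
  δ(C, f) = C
Testing a few strings:
  'e' → reject
  'ee' → accept
  'eeff' → accept
  'fff' → reject
State roles: A=zero e's seen; B=one e seen; C=≥ two e's seen
All strings over {e,f} containing at least two e's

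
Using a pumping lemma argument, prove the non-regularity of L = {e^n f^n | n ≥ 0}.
Assume L is regular with pumping length p. Idea: pumping the e-block changes the count balance.
Choose s = e^p f^p (length 2p ≥ p). By the pumping lemma, s = xyz with |xy| ≤ p, |y| > 0. So y = e^k for some k > 0 (since xy is entirely within the e's). Pumping gives xy²z = e^(p+k) f^p, which is not in L since p+k ≠ p.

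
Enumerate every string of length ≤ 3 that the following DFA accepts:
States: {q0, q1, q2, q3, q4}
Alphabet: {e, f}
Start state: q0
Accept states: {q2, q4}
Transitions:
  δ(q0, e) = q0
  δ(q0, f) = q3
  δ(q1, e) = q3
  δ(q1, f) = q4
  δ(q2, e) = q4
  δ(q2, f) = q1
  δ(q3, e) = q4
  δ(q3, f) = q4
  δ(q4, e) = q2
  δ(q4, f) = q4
fe, ff, efe, eff, fee, fef, ffe, fff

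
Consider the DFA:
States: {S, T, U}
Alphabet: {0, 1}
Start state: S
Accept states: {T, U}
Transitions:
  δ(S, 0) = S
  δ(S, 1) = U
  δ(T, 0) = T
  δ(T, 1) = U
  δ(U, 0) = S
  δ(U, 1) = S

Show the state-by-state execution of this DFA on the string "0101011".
read '0': S → S
  read '1': S → U
  read '0': U → S
  read '1': S → U
  read '0': U → S
  read '1': S → U
  read '1': U → S
S -> S -> U -> S -> U -> S -> U -> S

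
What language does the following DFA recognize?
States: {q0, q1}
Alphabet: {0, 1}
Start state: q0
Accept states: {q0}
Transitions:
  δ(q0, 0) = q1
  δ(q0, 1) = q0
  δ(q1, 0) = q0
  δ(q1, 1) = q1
Testing a few strings:
  '0' → reject
  '10' → reject
  '001' → accept
  '1' → accept
State roles: q0=even number of 0's so far; q1=odd number of 0's so far
All binary strings with an even number of 0's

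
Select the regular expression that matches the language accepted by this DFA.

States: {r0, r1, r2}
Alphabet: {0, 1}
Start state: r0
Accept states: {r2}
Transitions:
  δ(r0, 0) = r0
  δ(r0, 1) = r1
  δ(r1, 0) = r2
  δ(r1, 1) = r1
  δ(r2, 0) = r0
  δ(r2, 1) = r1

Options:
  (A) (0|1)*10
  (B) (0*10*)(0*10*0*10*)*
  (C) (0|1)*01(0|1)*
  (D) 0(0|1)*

Check each option against the DFA on short strings; one disagreement eliminates an option:
  (A) (0|1)*10: agrees with the DFA on every string of length ≤ 6
  (B) (0*10*)(0*10*0*10*)*: on '1' the DFA goes r0 → r1 and rejects (r1 ∉ Accept), but the regex matches it → eliminate
  (C) (0|1)*01(0|1)*: on '01' the DFA goes r0 → r0 → r1 and rejects (r1 ∉ Accept), but the regex matches it → eliminate
  (D) 0(0|1)*: on '0' the DFA goes r0 → r0 and rejects (r0 ∉ Accept), but the regex matches it → eliminate
Only (A) is consistent with the DFA.
(A) (0|1)*10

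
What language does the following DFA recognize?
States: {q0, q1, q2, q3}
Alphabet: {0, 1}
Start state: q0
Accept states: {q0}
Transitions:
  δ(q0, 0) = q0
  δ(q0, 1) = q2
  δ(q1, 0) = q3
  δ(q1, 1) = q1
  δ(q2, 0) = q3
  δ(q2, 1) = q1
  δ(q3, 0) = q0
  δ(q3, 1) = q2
Testing a few strings:
  '00' → accept
  '11' → reject
  '1111' → reject
  '1' → reject
State roles: q0=value ≡ 0 (mod 4); q1=value ≡ 3 (mod 4); q2=value ≡ 1 (mod 4); q3=value ≡ 2 (mod 4)
All binary strings representing a multiple of 4 (read in base 2; leading zeros allowed and ε counts as 0)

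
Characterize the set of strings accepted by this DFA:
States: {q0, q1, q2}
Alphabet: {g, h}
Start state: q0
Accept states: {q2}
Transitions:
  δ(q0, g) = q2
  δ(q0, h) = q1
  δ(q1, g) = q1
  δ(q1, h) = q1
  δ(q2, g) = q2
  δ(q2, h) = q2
Testing a few strings:
  'hgg' → reject
  'gh' → accept
  'h' → reject
  'hh' → reject
State roles: q0=no input read; q1=started with h (dead); q2=started with g
All strings over {g,h} starting with g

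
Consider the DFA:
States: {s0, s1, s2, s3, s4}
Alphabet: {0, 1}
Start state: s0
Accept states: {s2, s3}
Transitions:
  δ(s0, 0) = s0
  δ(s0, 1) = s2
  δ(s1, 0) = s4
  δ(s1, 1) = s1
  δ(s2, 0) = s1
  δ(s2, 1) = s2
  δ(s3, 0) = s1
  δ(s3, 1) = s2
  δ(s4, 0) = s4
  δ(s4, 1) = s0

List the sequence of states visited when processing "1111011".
read '1': s0 → s2
  read '1': s2 → s2
  read '1': s2 → s2
  read '1': s2 → s2
  read '0': s2 → s1
  read '1': s1 → s1
  read '1': s1 → s1
s0 -> s2 -> s2 -> s2 -> s2 -> s1 -> s1 -> s1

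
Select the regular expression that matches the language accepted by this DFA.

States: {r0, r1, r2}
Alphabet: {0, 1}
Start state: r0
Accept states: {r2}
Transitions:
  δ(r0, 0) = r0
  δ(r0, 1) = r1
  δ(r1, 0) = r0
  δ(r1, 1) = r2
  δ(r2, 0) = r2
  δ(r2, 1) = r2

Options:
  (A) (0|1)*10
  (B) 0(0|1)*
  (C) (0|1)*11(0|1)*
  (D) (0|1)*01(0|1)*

Check each option against the DFA on short strings; one disagreement eliminates an option:
  (A) (0|1)*10: on '10' the DFA goes r0 → r1 → r0 and rejects (r0 ∉ Accept), but the regex matches it → eliminate
  (B) 0(0|1)*: on '0' the DFA goes r0 → r0 and rejects (r0 ∉ Accept), but the regex matches it → eliminate
  (C) (0|1)*11(0|1)*: agrees with the DFA on every string of length ≤ 6
  (D) (0|1)*01(0|1)*: on '01' the DFA goes r0 → r0 → r1 and rejects (r1 ∉ Accept), but the regex matches it → eliminate
Only (C) is consistent with the DFA.
(C) (0|1)*11(0|1)*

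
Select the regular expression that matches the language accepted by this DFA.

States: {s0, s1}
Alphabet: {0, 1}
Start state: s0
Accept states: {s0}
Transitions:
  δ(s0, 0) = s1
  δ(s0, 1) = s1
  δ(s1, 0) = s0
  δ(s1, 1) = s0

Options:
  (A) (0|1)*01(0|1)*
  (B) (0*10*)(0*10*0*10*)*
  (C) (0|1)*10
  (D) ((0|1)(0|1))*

Check each option against the DFA on short strings; one disagreement eliminates an option:
  (A) (0|1)*01(0|1)*: on ε the DFA stays in s0 and accepts (s0 ∈ Accept), but the regex does not match it → eliminate
  (B) (0*10*)(0*10*0*10*)*: on ε the DFA stays in s0 and accepts (s0 ∈ Accept), but the regex does not match it → eliminate
  (C) (0|1)*10: on ε the DFA stays in s0 and accepts (s0 ∈ Accept), but the regex does not match it → eliminate
  (D) ((0|1)(0|1))*: agrees with the DFA on every string of length ≤ 6
Only (D) is consistent with the DFA.
(D) ((0|1)(0|1))*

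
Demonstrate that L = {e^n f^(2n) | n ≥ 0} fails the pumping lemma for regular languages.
Assume L is regular with pumping length p. Idea: pumping the e-block breaks the 1:2 ratio.
Choose s = e^p f^(2p) (length 3p ≥ p). By the pumping lemma, s = xyz with |xy| ≤ p, |y| > 0, so y = e^k with k ≥ 1. Then xy²z = e^(p+k) f^(2p). For this to be in L we would need 2p = 2(p+k), i.e. 2k = 0, contradicting k ≥ 1. So xy²z ∉ L.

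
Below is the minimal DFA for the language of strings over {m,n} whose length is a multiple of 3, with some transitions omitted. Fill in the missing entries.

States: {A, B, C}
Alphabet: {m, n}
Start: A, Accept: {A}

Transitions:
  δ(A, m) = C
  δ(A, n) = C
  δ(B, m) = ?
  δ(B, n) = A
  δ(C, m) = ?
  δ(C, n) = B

From the language and accept set, identify what each state tracks — A: length ≡ 0 (mod 3); B: length ≡ 2 (mod 3); C: length ≡ 1 (mod 3).
Each missing δ(q, a) is the state matching the new tracked value after reading a.
δ(B, m) = A; δ(C, m) = B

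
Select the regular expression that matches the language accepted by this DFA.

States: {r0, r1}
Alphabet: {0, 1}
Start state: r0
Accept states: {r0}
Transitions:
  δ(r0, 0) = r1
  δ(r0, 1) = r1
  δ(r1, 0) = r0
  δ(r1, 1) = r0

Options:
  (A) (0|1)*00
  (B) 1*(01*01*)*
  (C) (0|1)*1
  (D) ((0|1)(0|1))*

Check each option against the DFA on short strings; one disagreement eliminates an option:
  (A) (0|1)*00: on ε the DFA stays in r0 and accepts (r0 ∈ Accept), but the regex does not match it → eliminate
  (B) 1*(01*01*)*: on '1' the DFA goes r0 → r1 and rejects (r1 ∉ Accept), but the regex matches it → eliminate
  (C) (0|1)*1: on ε the DFA stays in r0 and accepts (r0 ∈ Accept), but the regex does not match it → eliminate
  (D) ((0|1)(0|1))*: agrees with the DFA on every string of length ≤ 6
Only (D) is consistent with the DFA.
(D) ((0|1)(0|1))*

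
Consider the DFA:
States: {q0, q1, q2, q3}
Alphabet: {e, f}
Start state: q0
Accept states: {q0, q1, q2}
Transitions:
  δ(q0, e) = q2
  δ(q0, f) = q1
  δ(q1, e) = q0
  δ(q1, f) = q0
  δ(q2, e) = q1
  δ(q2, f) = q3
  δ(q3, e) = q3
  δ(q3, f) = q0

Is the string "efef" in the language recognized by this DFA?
Processing string "efef":
  q0 --e--> q2
  q2 --f--> q3
  q3 --e--> q3
  q3 --f--> q0
Final state: q0
Accept states: {q0, q1, q2}
Yes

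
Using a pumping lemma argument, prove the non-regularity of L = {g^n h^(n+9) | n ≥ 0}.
Assume L is regular with pumping length p. Idea: pumping the g-block breaks the fixed offset of 9.
Choose s = g^p h^(p+9) ∈ L. By the pumping lemma, s = xyz with |xy| ≤ p, |y| > 0, so y = g^k with k ≥ 1. Then xy²z = g^(p+k) h^(p+9). For this to be in L we would need p+9 = (p+k)+9, i.e. k = 0, contradicting k ≥ 1. So xy²z ∉ L.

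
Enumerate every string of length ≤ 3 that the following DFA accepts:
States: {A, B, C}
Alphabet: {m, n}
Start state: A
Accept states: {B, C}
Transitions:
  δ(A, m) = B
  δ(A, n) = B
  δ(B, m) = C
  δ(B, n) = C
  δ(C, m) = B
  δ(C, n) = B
m, n, mm, mn, nm, nn, mmm, mmn, mnm, mnn, nmm, nmn, nnm, nnn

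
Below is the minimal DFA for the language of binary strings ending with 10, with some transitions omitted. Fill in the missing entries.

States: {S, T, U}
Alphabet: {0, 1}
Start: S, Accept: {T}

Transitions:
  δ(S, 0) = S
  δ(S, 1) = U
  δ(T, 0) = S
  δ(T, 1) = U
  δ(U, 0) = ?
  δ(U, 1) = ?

From the language and accept set, identify what each state tracks — S: no suffix match; T: suffix is 10; U: one trailing 1.
Each missing δ(q, a) is the state matching the new tracked value after reading a.
δ(U, 0) = T; δ(U, 1) = U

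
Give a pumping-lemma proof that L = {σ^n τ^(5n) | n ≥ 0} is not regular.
Assume L is regular with pumping length p. Idea: pumping the σ-block breaks the 1:5 ratio.
Choose s = σ^p τ^(5p) (length 6p ≥ p). By the pumping lemma, s = xyz with |xy| ≤ p, |y| > 0, so y = σ^k with k ≥ 1. Then xy²z = σ^(p+k) τ^(5p). For this to be in L we would need 5p = 5(p+k), i.e. 5k = 0, contradicting k ≥ 1. So xy²z ∉ L.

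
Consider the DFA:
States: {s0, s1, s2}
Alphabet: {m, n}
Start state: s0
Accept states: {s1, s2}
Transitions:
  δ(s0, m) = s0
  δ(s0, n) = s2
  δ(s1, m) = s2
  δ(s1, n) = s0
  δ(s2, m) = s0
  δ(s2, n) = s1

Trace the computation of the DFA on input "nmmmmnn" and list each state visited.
read 'n': s0 → s2
  read 'm': s2 → s0
  read 'm': s0 → s0
  read 'm': s0 → s0
  read 'm': s0 → s0
  read 'n': s0 → s2
  read 'n': s2 → s1
s0 -> s2 -> s0 -> s0 -> s0 -> s0 -> s2 -> s1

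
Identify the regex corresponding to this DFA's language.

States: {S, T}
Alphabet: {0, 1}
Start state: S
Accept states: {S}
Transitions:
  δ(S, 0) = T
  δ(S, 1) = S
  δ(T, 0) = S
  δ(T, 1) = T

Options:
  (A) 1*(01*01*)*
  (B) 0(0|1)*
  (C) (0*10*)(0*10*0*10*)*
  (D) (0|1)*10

Check each option against the DFA on short strings; one disagreement eliminates an option:
  (A) 1*(01*01*)*: agrees with the DFA on every string of length ≤ 6
  (B) 0(0|1)*: on ε the DFA stays in S and accepts (S ∈ Accept), but the regex does not match it → eliminate
  (C) (0*10*)(0*10*0*10*)*: on ε the DFA stays in S and accepts (S ∈ Accept), but the regex does not match it → eliminate
  (D) (0|1)*10: on ε the DFA stays in S and accepts (S ∈ Accept), but the regex does not match it → eliminate
Only (A) is consistent with the DFA.
(A) 1*(01*01*)*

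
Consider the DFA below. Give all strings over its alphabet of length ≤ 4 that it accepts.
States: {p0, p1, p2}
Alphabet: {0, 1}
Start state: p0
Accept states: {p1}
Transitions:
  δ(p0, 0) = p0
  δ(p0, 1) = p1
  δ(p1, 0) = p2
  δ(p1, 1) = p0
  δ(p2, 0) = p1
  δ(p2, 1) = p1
1, 01, 001, 100, 101, 111, 0001, 0100, 0101, 0111, 1101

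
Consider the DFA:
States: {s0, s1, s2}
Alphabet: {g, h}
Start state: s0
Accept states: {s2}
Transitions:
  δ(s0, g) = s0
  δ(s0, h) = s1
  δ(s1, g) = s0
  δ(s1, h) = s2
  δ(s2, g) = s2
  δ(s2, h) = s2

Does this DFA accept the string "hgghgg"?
Processing string "hgghgg":
  s0 --h--> s1
  s1 --g--> s0
  s0 --g--> s0
  s0 --h--> s1
  s1 --g--> s0
  s0 --g--> s0
Final state: s0
Accept states: {s2}
No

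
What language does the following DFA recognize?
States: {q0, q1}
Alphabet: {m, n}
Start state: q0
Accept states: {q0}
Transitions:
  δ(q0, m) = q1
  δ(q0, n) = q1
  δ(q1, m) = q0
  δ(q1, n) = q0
Testing a few strings:
  'nm' → accept
  'mn' → accept
  'mnm' → reject
  'm' → reject
State roles: q0=even length so far; q1=odd length so far
All strings over {m,n} of even length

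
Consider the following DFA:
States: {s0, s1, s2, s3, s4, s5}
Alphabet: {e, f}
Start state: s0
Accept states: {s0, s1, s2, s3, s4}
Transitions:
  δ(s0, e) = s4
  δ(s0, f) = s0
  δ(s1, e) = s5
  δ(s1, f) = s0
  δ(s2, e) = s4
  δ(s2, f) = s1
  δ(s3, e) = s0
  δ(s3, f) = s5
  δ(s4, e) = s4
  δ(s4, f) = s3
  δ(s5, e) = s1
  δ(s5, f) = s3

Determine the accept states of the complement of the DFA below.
Complement accept states = All states \ Original accept states
= {s0, s1, s2, s3, s4, s5} \ {s0, s1, s2, s3, s4}
{s5}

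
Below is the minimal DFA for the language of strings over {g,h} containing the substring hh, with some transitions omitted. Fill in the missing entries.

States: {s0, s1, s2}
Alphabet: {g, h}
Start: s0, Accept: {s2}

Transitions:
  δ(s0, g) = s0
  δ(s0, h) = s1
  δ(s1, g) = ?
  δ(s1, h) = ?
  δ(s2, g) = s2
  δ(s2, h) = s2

From the language and accept set, identify what each state tracks — s0: no progress toward hh; s1: one trailing h; s2: substring hh seen.
Each missing δ(q, a) is the state matching the new tracked value after reading a.
δ(s1, g) = s0; δ(s1, h) = s2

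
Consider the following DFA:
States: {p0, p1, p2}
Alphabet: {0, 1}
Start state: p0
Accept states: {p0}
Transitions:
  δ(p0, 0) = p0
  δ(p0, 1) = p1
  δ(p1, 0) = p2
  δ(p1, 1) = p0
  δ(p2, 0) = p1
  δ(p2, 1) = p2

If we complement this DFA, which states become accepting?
Complement accept states = All states \ Original accept states
= {p0, p1, p2} \ {p0}
{p1, p2}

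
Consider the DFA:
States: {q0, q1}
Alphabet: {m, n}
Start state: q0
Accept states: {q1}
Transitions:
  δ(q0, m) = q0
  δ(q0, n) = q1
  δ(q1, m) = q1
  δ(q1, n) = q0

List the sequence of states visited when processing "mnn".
read 'm': q0 → q0
  read 'n': q0 → q1
  read 'n': q1 → q0
q0 -> q0 -> q1 -> q0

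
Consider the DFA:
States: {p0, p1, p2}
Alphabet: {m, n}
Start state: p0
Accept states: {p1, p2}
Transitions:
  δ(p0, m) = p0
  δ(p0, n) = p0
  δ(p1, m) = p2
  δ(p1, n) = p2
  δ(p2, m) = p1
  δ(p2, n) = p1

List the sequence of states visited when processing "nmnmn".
read 'n': p0 → p0
  read 'm': p0 → p0
  read 'n': p0 → p0
  read 'm': p0 → p0
  read 'n': p0 → p0
p0 -> p0 -> p0 -> p0 -> p0 -> p0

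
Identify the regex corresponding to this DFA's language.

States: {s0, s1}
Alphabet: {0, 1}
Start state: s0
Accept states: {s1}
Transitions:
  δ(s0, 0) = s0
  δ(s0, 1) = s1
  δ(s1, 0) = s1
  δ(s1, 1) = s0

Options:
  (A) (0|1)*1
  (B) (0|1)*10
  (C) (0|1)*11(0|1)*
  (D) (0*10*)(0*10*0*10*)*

Check each option against the DFA on short strings; one disagreement eliminates an option:
  (A) (0|1)*1: on '10' the DFA goes s0 → s1 → s1 and accepts (s1 ∈ Accept), but the regex does not match it → eliminate
  (B) (0|1)*10: on '1' the DFA goes s0 → s1 and accepts (s1 ∈ Accept), but the regex does not match it → eliminate
  (C) (0|1)*11(0|1)*: on '1' the DFA goes s0 → s1 and accepts (s1 ∈ Accept), but the regex does not match it → eliminate
  (D) (0*10*)(0*10*0*10*)*: agrees with the DFA on every string of length ≤ 6
Only (D) is consistent with the DFA.
(D) (0*10*)(0*10*0*10*)*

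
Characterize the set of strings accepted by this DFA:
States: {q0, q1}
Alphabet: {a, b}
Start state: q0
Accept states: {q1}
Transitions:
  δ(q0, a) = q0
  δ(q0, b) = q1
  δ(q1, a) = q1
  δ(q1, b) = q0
Testing a few strings:
  'ba' → accept
  'bba' → reject
  'b' → accept
  'ab' → accept
State roles: q0=even number of b's so far; q1=odd number of b's so far
All strings over {a,b} with an odd number of b's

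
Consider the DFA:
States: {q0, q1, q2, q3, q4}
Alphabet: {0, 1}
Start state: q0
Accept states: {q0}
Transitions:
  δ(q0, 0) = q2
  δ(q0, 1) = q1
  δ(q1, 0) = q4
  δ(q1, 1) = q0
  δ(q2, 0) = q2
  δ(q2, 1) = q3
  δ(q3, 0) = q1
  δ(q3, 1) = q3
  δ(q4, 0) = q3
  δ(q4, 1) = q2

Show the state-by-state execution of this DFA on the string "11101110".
read '1': q0 → q1
  read '1': q1 → q0
  read '1': q0 → q1
  read '0': q1 → q4
  read '1': q4 → q2
  read '1': q2 → q3
  read '1': q3 → q3
  read '0': q3 → q1
q0 -> q1 -> q0 -> q1 -> q4 -> q2 -> q3 -> q3 -> q1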